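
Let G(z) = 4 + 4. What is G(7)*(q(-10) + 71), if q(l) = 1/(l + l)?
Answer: 2838/5 ≈ 567.60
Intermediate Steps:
q(l) = 1/(2*l)
G(z) = 8
G(7)*(q(-10) + 71) = 8*((½)/(-10) + 71) = 8*((½)*(-⅒) + 71) = 8*(-1/20 + 71) = 8*(1419/20) = 2838/5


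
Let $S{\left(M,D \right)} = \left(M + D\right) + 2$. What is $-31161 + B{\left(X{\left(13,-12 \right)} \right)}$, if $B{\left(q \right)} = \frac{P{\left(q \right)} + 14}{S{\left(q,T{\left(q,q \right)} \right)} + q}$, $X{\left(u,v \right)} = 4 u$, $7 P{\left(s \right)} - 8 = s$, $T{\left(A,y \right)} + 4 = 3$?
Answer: $- \frac{22903177}{735} \approx -31161.0$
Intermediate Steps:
$T{\left(A,y \right)} = -1$ ($T{\left(A,y \right)} = -4 + 3 = -1$)
$P{\left(s \right)} = \frac{8}{7} + \frac{s}{7}$
$S{\left(M,D \right)} = 2 + D + M$ ($S{\left(M,D \right)} = \left(D + M\right) + 2 = 2 + D + M$)
$B{\left(q \right)} = \frac{\frac{106}{7} + \frac{q}{7}}{1 + 2 q}$ ($B{\left(q \right)} = \frac{\left(\frac{8}{7} + \frac{q}{7}\right) + 14}{\left(2 - 1 + q\right) + q} = \frac{\frac{106}{7} + \frac{q}{7}}{\left(1 + q\right) + q} = \frac{\frac{106}{7} + \frac{q}{7}}{1 + 2 q}$)
$-31161 + B{\left(X{\left(13,-12 \right)} \right)} = -31161 + \frac{106 + 4 \cdot 13}{7 \left(1 + 2 \cdot 4 \cdot 13\right)} = -31161 + \frac{106 + 52}{7 \left(1 + 2 \cdot 52\right)} = -31161 + \frac{1}{7} \frac{1}{1 + 104} \cdot 158 = -31161 + \frac{1}{7} \cdot \frac{1}{105} \cdot 158 = -31161 + \frac{158}{735} = - \frac{22903177}{735}$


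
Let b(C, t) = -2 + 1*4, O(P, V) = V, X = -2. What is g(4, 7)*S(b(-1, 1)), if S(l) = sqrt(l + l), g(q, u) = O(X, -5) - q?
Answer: -18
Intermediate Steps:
g(q, u) = -5 - q
b(C, t) = 2 (b(C, t) = -2 + 4 = 2)
S(l) = sqrt(2)*sqrt(l) (S(l) = sqrt(2*l) = sqrt(2)*sqrt(l))
g(4, 7)*S(b(-1, 1)) = (-5 - 1*4)*(sqrt(2)*sqrt(2)) = (-5 - 4)*2 = -9*2 = -18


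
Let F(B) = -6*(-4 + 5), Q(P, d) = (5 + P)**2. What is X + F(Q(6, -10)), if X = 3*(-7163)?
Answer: -21495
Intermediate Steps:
X = -21489
F(B) = -6 (F(B) = -6*1 = -6)
X + F(Q(6, -10)) = -21489 - 6 = -21495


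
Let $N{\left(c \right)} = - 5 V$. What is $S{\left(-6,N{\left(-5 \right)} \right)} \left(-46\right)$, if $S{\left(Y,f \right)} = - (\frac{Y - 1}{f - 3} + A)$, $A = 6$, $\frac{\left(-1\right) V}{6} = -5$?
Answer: $\frac{42550}{153} \approx 278.1$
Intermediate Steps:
$V = 30$ ($V = \left(-6\right) \left(-5\right) = 30$)
$N{\left(c \right)} = -150$ ($N{\left(c \right)} = \left(-5\right) 30 = -150$)
$S{\left(Y,f \right)} = -6 - \frac{-1 + Y}{-3 + f}$ ($S{\left(Y,f \right)} = - (\frac{Y - 1}{f - 3} + 6) = - (\frac{-1 + Y}{-3 + f} + 6) = - (6 + \frac{-1 + Y}{-3 + f}) = -6 - \frac{-1 + Y}{-3 + f}$)
$S{\left(-6,N{\left(-5 \right)} \right)} \left(-46\right) = \frac{19 - -6 - -900}{-3 - 150} \left(-46\right) = \frac{19 + 6 + 900}{-153} \left(-46\right) = \left(- \frac{1}{153}\right) 925 \left(-46\right) = \left(- \frac{925}{153}\right) \left(-46\right) = \frac{42550}{153}$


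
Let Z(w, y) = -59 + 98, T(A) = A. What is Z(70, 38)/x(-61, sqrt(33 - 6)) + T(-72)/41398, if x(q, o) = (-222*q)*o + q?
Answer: -224718267/129242465401 + 1998*sqrt(3)/6243899 ≈ -0.0011845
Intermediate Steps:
x(q, o) = q - 222*o*q (x(q, o) = -222*o*q + q = q - 222*o*q)
Z(w, y) = 39
Z(70, 38)/x(-61, sqrt(33 - 6)) + T(-72)/41398 = 39/((-61*(1 - 222*sqrt(33 - 6)))) - 72/41398 = 39/((-61*(1 - 666*sqrt(3)))) - 72*1/41398 = 39/((-61*(1 - 666*sqrt(3)))) - 36/20699 = 39/(-61 + 40626*sqrt(3)) - 36/20699 = -36/20699 + 39/(-61 + 40626*sqrt(3))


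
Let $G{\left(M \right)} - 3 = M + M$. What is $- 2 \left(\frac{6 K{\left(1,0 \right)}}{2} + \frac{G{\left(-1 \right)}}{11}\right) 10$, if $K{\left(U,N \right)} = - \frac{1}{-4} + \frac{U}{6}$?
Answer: $- \frac{295}{11} \approx -26.818$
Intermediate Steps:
$K{\left(U,N \right)} = \frac{1}{4} + \frac{U}{6}$ ($K{\left(U,N \right)} = \left(-1\right) \left(- \frac{1}{4}\right) + U \frac{1}{6} = \frac{1}{4} + \frac{U}{6}$)
$G{\left(M \right)} = 3 + 2 M$ ($G{\left(M \right)} = 3 + \left(M + M\right) = 3 + 2 M$)
$- 2 \left(\frac{6 K{\left(1,0 \right)}}{2} + \frac{G{\left(-1 \right)}}{11}\right) 10 = - 2 \left(\frac{6 \left(\frac{1}{4} + \frac{1}{6} \cdot 1\right)}{2} + \frac{3 + 2 \left(-1\right)}{11}\right) 10 = - 2 \left(6 \left(\frac{1}{4} + \frac{1}{6}\right) \frac{1}{2} + \left(3 - 2\right) \frac{1}{11}\right) 10 = - 2 \left(6 \cdot \frac{5}{12} \cdot \frac{1}{2} + 1 \cdot \frac{1}{11}\right) 10 = - 2 \left(\frac{5}{2} \cdot \frac{1}{2} + \frac{1}{11}\right) 10 = - 2 \left(\frac{5}{4} + \frac{1}{11}\right) 10 = \left(-2\right) \frac{59}{44} \cdot 10 = \left(- \frac{59}{22}\right) 10 = - \frac{295}{11}$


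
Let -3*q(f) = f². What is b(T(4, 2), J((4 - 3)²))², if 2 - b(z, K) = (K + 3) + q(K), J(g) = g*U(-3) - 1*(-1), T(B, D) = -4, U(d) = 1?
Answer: 25/9 ≈ 2.7778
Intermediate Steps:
q(f) = -f²/3
J(g) = 1 + g (J(g) = g*1 - 1*(-1) = g + 1 = 1 + g)
b(z, K) = -1 - K + K²/3 (b(z, K) = 2 - ((K + 3) - K²/3) = 2 - ((3 + K) - K²/3) = 2 - (3 + K - K²/3) = 2 + (-3 - K + K²/3) = -1 - K + K²/3)
b(T(4, 2), J((4 - 3)²))² = (-1 - (1 + (4 - 3)²) + (1 + (4 - 3)²)²/3)² = (-1 - (1 + 1²) + (1 + 1²)²/3)² = (-1 - (1 + 1) + (1 + 1)²/3)² = (-1 - 1*2 + (⅓)*2²)² = (-1 - 2 + (⅓)*4)² = (-1 - 2 + 4/3)² = (-5/3)² = 25/9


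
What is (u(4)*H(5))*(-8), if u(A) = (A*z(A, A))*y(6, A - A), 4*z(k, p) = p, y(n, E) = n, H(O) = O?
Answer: -960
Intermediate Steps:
z(k, p) = p/4
u(A) = 3*A²/2 (u(A) = (A*(A/4))*6 = (A²/4)*6 = 3*A²/2)
(u(4)*H(5))*(-8) = (((3/2)*4²)*5)*(-8) = (((3/2)*16)*5)*(-8) = (24*5)*(-8) = 120*(-8) = -960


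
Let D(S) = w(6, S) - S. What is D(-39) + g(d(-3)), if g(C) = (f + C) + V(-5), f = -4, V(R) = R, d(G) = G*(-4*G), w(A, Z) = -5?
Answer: -11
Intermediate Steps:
d(G) = -4*G**2
g(C) = -9 + C (g(C) = (-4 + C) - 5 = -9 + C)
D(S) = -5 - S
D(-39) + g(d(-3)) = (-5 - 1*(-39)) + (-9 - 4*(-3)**2) = (-5 + 39) + (-9 - 4*9) = 34 + (-9 - 36) = 34 - 45 = -11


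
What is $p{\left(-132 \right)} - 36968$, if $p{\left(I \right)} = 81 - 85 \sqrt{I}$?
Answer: $-36887 - 170 i \sqrt{33} \approx -36887.0 - 976.58 i$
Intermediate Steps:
$p{\left(I \right)} = 81 - 85 \sqrt{I}$
$p{\left(-132 \right)} - 36968 = \left(81 - 85 \sqrt{-132}\right) - 36968 = \left(81 - 85 \cdot 2 i \sqrt{33}\right) - 36968 = \left(81 - 170 i \sqrt{33}\right) - 36968 = -36887 - 170 i \sqrt{33}$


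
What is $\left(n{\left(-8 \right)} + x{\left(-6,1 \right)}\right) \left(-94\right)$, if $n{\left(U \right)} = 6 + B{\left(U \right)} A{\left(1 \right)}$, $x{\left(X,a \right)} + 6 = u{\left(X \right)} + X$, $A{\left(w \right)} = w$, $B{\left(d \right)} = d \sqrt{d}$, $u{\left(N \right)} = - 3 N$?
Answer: $-1128 + 1504 i \sqrt{2} \approx -1128.0 + 2127.0 i$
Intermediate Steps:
$B{\left(d \right)} = d^{\frac{3}{2}}$
$x{\left(X,a \right)} = -6 - 2 X$ ($x{\left(X,a \right)} = -6 + \left(- 3 X + X\right) = -6 - 2 X$)
$n{\left(U \right)} = 6 + U^{\frac{3}{2}}$ ($n{\left(U \right)} = 6 + U^{\frac{3}{2}} \cdot 1 = 6 + U^{\frac{3}{2}}$)
$\left(n{\left(-8 \right)} + x{\left(-6,1 \right)}\right) \left(-94\right) = \left(\left(6 + \left(-8\right)^{\frac{3}{2}}\right) - -6\right) \left(-94\right) = \left(\left(6 - 16 i \sqrt{2}\right) + \left(-6 + 12\right)\right) \left(-94\right) = \left(\left(6 - 16 i \sqrt{2}\right) + 6\right) \left(-94\right) = \left(12 - 16 i \sqrt{2}\right) \left(-94\right) = -1128 + 1504 i \sqrt{2}$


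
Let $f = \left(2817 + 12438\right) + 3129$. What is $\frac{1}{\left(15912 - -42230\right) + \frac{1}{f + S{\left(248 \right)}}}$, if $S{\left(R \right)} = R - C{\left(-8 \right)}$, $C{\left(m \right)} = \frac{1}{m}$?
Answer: $\frac{149057}{8666472102} \approx 1.7199 \cdot 10^{-5}$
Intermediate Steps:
$f = 18384$ ($f = 15255 + 3129 = 18384$)
$S{\left(R \right)} = \frac{1}{8} + R$ ($S{\left(R \right)} = R - \frac{1}{-8} = R - - \frac{1}{8} = R + \frac{1}{8} = \frac{1}{8} + R$)
$\frac{1}{\left(15912 - -42230\right) + \frac{1}{f + S{\left(248 \right)}}} = \frac{1}{\left(15912 - -42230\right) + \frac{1}{18384 + \left(\frac{1}{8} + 248\right)}} = \frac{1}{\left(15912 + 42230\right) + \frac{1}{18384 + \frac{1985}{8}}} = \frac{1}{58142 + \frac{1}{\frac{149057}{8}}} = \frac{1}{58142 + \frac{8}{149057}} = \frac{1}{\frac{8666472102}{149057}} = \frac{149057}{8666472102}$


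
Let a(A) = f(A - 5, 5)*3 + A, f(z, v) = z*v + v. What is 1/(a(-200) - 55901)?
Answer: -1/59161 ≈ -1.6903e-5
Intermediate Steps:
f(z, v) = v + v*z (f(z, v) = v*z + v = v + v*z)
a(A) = -60 + 16*A (a(A) = (5*(1 + (A - 5)))*3 + A = (5*(1 + (-5 + A)))*3 + A = (5*(-4 + A))*3 + A = (-20 + 5*A)*3 + A = (-60 + 15*A) + A = -60 + 16*A)
1/(a(-200) - 55901) = 1/((-60 + 16*(-200)) - 55901) = 1/((-60 - 3200) - 55901) = 1/(-3260 - 55901) = 1/(-59161) = -1/59161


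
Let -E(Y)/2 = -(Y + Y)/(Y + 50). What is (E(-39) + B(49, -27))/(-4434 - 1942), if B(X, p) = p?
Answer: 453/70136 ≈ 0.0064589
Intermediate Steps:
E(Y) = 4*Y/(50 + Y) (E(Y) = -(-2)*(Y + Y)/(Y + 50) = -(-2)*(2*Y)/(50 + Y) = -(-2)*2*Y/(50 + Y) = -(-4)*Y/(50 + Y) = 4*Y/(50 + Y))
(E(-39) + B(49, -27))/(-4434 - 1942) = (4*(-39)/(50 - 39) - 27)/(-4434 - 1942) = (4*(-39)/11 - 27)/(-6376) = (4*(-39)*(1/11) - 27)*(-1/6376) = (-156/11 - 27)*(-1/6376) = -453/11*(-1/6376) = 453/70136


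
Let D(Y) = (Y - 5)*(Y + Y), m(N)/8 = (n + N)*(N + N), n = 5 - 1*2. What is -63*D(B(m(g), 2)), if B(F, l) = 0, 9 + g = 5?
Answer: 0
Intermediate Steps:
g = -4 (g = -9 + 5 = -4)
n = 3 (n = 5 - 2 = 3)
m(N) = 16*N*(3 + N) (m(N) = 8*((3 + N)*(N + N)) = 8*((3 + N)*(2*N)) = 8*(2*N*(3 + N)) = 16*N*(3 + N))
D(Y) = 2*Y*(-5 + Y) (D(Y) = (-5 + Y)*(2*Y) = 2*Y*(-5 + Y))
-63*D(B(m(g), 2)) = -126*0*(-5 + 0) = -126*0*(-5) = -63*0 = 0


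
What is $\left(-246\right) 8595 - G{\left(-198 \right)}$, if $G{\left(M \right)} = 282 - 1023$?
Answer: $-2113629$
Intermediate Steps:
$G{\left(M \right)} = -741$
$\left(-246\right) 8595 - G{\left(-198 \right)} = \left(-246\right) 8595 - -741 = -2114370 + 741 = -2113629$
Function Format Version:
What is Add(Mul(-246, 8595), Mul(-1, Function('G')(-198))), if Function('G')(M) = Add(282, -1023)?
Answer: -2113629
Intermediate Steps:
Function('G')(M) = -741
Add(Mul(-246, 8595), Mul(-1, Function('G')(-198))) = Add(Mul(-246, 8595), Mul(-1, -741)) = Add(-2114370, 741) = -2113629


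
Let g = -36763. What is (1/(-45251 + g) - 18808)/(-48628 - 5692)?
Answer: 1542519313/4455000480 ≈ 0.34624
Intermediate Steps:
(1/(-45251 + g) - 18808)/(-48628 - 5692) = (1/(-45251 - 36763) - 18808)/(-48628 - 5692) = (1/(-82014) - 18808)/(-54320) = (-1/82014 - 18808)*(-1/54320) = -1542519313/82014*(-1/54320) = 1542519313/4455000480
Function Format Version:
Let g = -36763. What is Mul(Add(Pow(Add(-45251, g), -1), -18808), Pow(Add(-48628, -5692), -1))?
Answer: Rational(1542519313, 4455000480) ≈ 0.34624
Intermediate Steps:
Mul(Add(Pow(Add(-45251, g), -1), -18808), Pow(Add(-48628, -5692), -1)) = Mul(Add(Pow(Add(-45251, -36763), -1), -18808), Pow(Add(-48628, -5692), -1)) = Mul(Add(Pow(-82014, -1), -18808), Pow(-54320, -1)) = Mul(Add(Rational(-1, 82014), -18808), Rational(-1, 54320)) = Mul(Rational(-1542519313, 82014), Rational(-1, 54320)) = Rational(1542519313, 4455000480)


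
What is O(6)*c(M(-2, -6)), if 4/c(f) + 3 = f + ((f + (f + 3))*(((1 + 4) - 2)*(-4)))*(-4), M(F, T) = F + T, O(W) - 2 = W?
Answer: -32/635 ≈ -0.050394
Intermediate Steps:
O(W) = 2 + W
c(f) = 4/(141 + 97*f) (c(f) = 4/(-3 + (f + ((f + (f + 3))*(((1 + 4) - 2)*(-4)))*(-4))) = 4/(-3 + (f + ((f + (3 + f))*((5 - 2)*(-4)))*(-4))) = 4/(-3 + (f + ((3 + 2*f)*(3*(-4)))*(-4))) = 4/(-3 + (f + ((3 + 2*f)*(-12))*(-4))) = 4/(-3 + (f + (-36 - 24*f)*(-4))) = 4/(-3 + (f + (144 + 96*f))) = 4/(-3 + (144 + 97*f)) = 4/(141 + 97*f))
O(6)*c(M(-2, -6)) = (2 + 6)*(4/(141 + 97*(-2 - 6))) = 8*(4/(141 + 97*(-8))) = 8*(4/(141 - 776)) = 8*(4/(-635)) = 8*(4*(-1/635)) = 8*(-4/635) = -32/635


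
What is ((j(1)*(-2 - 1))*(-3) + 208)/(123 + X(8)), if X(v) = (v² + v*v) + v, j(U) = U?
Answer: 31/37 ≈ 0.83784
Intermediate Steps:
X(v) = v + 2*v² (X(v) = (v² + v²) + v = 2*v² + v = v + 2*v²)
((j(1)*(-2 - 1))*(-3) + 208)/(123 + X(8)) = ((1*(-2 - 1))*(-3) + 208)/(123 + 8*(1 + 2*8)) = ((1*(-3))*(-3) + 208)/(123 + 8*(1 + 16)) = (-3*(-3) + 208)/(123 + 8*17) = (9 + 208)/(123 + 136) = 217/259 = 217*(1/259) = 31/37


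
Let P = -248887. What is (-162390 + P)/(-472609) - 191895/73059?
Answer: -20214605904/11509446977 ≈ -1.7563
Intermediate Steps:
(-162390 + P)/(-472609) - 191895/73059 = (-162390 - 248887)/(-472609) - 191895/73059 = -411277*(-1/472609) - 191895*1/73059 = 411277/472609 - 63965/24353 = -20214605904/11509446977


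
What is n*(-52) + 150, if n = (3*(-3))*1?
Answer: 618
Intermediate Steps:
n = -9 (n = -9*1 = -9)
n*(-52) + 150 = -9*(-52) + 150 = 468 + 150 = 618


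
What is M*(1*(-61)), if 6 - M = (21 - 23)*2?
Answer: -610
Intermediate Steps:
M = 10 (M = 6 - (21 - 23)*2 = 6 - (-2)*2 = 6 - 1*(-4) = 6 + 4 = 10)
M*(1*(-61)) = 10*(1*(-61)) = 10*(-61) = -610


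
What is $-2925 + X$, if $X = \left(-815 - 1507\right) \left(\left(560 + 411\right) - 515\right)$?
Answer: $-1061757$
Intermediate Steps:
$X = -1058832$ ($X = - 2322 \left(971 - 515\right) = \left(-2322\right) 456 = -1058832$)
$-2925 + X = -2925 - 1058832 = -1061757$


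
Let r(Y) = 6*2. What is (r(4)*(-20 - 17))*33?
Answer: -14652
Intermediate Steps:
r(Y) = 12
(r(4)*(-20 - 17))*33 = (12*(-20 - 17))*33 = (12*(-37))*33 = -444*33 = -14652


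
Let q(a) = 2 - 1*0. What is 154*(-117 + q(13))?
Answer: -17710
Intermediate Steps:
q(a) = 2 (q(a) = 2 + 0 = 2)
154*(-117 + q(13)) = 154*(-117 + 2) = 154*(-115) = -17710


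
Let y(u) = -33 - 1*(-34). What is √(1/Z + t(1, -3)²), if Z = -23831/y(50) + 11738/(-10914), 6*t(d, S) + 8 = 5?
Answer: √264227957174467/32512909 ≈ 0.49996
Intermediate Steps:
y(u) = 1 (y(u) = -33 + 34 = 1)
t(d, S) = -½ (t(d, S) = -4/3 + (⅙)*5 = -4/3 + ⅚ = -½)
Z = -130051636/5457 (Z = -23831/1 + 11738/(-10914) = -23831*1 + 11738*(-1/10914) = -23831 - 5869/5457 = -130051636/5457 ≈ -23832.)
√(1/Z + t(1, -3)²) = √(1/(-130051636/5457) + (-½)²) = √(-5457/130051636 + ¼) = √(8126863/32512909) = √264227957174467/32512909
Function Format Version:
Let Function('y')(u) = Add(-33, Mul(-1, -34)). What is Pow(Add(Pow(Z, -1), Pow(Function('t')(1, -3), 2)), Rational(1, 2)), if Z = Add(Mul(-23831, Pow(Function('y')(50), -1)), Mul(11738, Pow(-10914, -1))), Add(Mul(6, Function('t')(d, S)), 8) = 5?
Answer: Mul(Rational(1, 32512909), Pow(264227957174467, Rational(1, 2))) ≈ 0.49996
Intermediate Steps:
Function('y')(u) = 1 (Function('y')(u) = Add(-33, 34) = 1)
Function('t')(d, S) = Rational(-1, 2) (Function('t')(d, S) = Add(Rational(-4, 3), Mul(Rational(1, 6), 5)) = Add(Rational(-4, 3), Rational(5, 6)) = Rational(-1, 2))
Z = Rational(-130051636, 5457) (Z = Add(Mul(-23831, Pow(1, -1)), Mul(11738, Pow(-10914, -1))) = Add(Mul(-23831, 1), Mul(11738, Rational(-1, 10914))) = Add(-23831, Rational(-5869, 5457)) = Rational(-130051636, 5457) ≈ -23832.)
Pow(Add(Pow(Z, -1), Pow(Function('t')(1, -3), 2)), Rational(1, 2)) = Pow(Add(Pow(Rational(-130051636, 5457), -1), Pow(Rational(-1, 2), 2)), Rational(1, 2)) = Pow(Add(Rational(-5457, 130051636), Rational(1, 4)), Rational(1, 2)) = Pow(Rational(8126863, 32512909), Rational(1, 2)) = Mul(Rational(1, 32512909), Pow(264227957174467, Rational(1, 2)))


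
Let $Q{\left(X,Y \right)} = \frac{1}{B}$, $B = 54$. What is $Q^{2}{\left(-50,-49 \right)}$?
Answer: $\frac{1}{2916} \approx 0.00034294$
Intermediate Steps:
$Q{\left(X,Y \right)} = \frac{1}{54}$
$Q^{2}{\left(-50,-49 \right)} = \left(\frac{1}{54}\right)^{2} = \frac{1}{2916}$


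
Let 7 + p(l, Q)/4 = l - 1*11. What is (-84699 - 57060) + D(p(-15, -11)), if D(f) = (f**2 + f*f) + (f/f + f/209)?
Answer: -2031302/19 ≈ -1.0691e+5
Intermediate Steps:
p(l, Q) = -72 + 4*l (p(l, Q) = -28 + 4*(l - 1*11) = -28 + 4*(l - 11) = -28 + 4*(-11 + l) = -28 + (-44 + 4*l) = -72 + 4*l)
D(f) = 1 + 2*f**2 + f/209 (D(f) = (f**2 + f**2) + (1 + f*(1/209)) = 2*f**2 + (1 + f/209) = 1 + 2*f**2 + f/209)
(-84699 - 57060) + D(p(-15, -11)) = (-84699 - 57060) + (1 + 2*(-72 + 4*(-15))**2 + (-72 + 4*(-15))/209) = -141759 + (1 + 2*(-72 - 60)**2 + (-72 - 60)/209) = -141759 + (1 + 2*(-132)**2 + (1/209)*(-132)) = -141759 + (1 + 2*17424 - 12/19) = -141759 + (1 + 34848 - 12/19) = -141759 + 662119/19 = -2031302/19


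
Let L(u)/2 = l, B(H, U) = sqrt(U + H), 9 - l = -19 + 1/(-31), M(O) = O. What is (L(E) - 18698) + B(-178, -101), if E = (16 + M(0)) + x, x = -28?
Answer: -577900/31 + 3*I*sqrt(31) ≈ -18642.0 + 16.703*I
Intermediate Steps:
l = 869/31 (l = 9 - (-19 + 1/(-31)) = 9 - (-19 - 1/31) = 9 - 1*(-590/31) = 9 + 590/31 = 869/31 ≈ 28.032)
B(H, U) = sqrt(H + U)
E = -12 (E = (16 + 0) - 28 = 16 - 28 = -12)
L(u) = 1738/31 (L(u) = 2*(869/31) = 1738/31)
(L(E) - 18698) + B(-178, -101) = (1738/31 - 18698) + sqrt(-178 - 101) = -577900/31 + sqrt(-279) = -577900/31 + 3*I*sqrt(31)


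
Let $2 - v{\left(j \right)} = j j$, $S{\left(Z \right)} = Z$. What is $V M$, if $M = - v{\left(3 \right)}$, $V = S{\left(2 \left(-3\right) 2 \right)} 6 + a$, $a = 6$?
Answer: $-462$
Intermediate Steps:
$v{\left(j \right)} = 2 - j^{2}$ ($v{\left(j \right)} = 2 - j j = 2 - j^{2}$)
$V = -66$ ($V = 2 \left(-3\right) 2 \cdot 6 + 6 = \left(-6\right) 2 \cdot 6 + 6 = \left(-12\right) 6 + 6 = -72 + 6 = -66$)
$M = 7$ ($M = - (2 - 3^{2}) = - (2 - 9) = \left(-1\right) \left(-7\right) = 7$)
$V M = \left(-66\right) 7 = -462$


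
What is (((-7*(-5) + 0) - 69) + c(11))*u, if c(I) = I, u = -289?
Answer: 6647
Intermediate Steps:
(((-7*(-5) + 0) - 69) + c(11))*u = (((-7*(-5) + 0) - 69) + 11)*(-289) = (((35 + 0) - 69) + 11)*(-289) = ((35 - 69) + 11)*(-289) = (-34 + 11)*(-289) = -23*(-289) = 6647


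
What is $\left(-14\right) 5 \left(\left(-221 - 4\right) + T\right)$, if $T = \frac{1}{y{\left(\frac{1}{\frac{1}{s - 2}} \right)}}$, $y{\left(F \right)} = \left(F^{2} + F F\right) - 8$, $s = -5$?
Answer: $\frac{141743}{9} \approx 15749.0$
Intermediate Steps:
$y{\left(F \right)} = -8 + 2 F^{2}$ ($y{\left(F \right)} = \left(F^{2} + F^{2}\right) - 8 = 2 F^{2} - 8 = -8 + 2 F^{2}$)
$T = \frac{1}{90}$ ($T = \frac{1}{-8 + 2 \left(\frac{1}{\frac{1}{-5 - 2}}\right)^{2}} = \frac{1}{-8 + 2 \left(\frac{1}{\frac{1}{-7}}\right)^{2}} = \frac{1}{-8 + 2 \left(\frac{1}{- \frac{1}{7}}\right)^{2}} = \frac{1}{-8 + 2 \left(-7\right)^{2}} = \frac{1}{-8 + 2 \cdot 49} = \frac{1}{-8 + 98} = \frac{1}{90} \approx 0.011111$)
$\left(-14\right) 5 \left(\left(-221 - 4\right) + T\right) = \left(-14\right) 5 \left(\left(-221 - 4\right) + \frac{1}{90}\right) = - 70 \left(\left(-221 - 4\right) + \frac{1}{90}\right) = - 70 \left(-225 + \frac{1}{90}\right) = \left(-70\right) \left(- \frac{20249}{90}\right) = \frac{141743}{9}$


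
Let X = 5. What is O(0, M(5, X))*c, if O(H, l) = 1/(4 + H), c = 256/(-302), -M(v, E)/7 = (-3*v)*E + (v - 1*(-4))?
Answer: -32/151 ≈ -0.21192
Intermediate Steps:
M(v, E) = -28 - 7*v + 21*E*v (M(v, E) = -7*((-3*v)*E + (v - 1*(-4))) = -7*(-3*E*v + (v + 4)) = -7*(-3*E*v + (4 + v)) = -7*(4 + v - 3*E*v) = -28 - 7*v + 21*E*v)
c = -128/151 (c = 256*(-1/302) = -128/151 ≈ -0.84768)
O(0, M(5, X))*c = -128/151/(4 + 0) = -128/151/4 = (1/4)*(-128/151) = -32/151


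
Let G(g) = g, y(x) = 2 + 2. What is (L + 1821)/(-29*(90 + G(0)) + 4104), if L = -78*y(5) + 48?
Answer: 173/166 ≈ 1.0422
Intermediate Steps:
y(x) = 4
L = -264 (L = -78*4 + 48 = -312 + 48 = -264)
(L + 1821)/(-29*(90 + G(0)) + 4104) = (-264 + 1821)/(-29*(90 + 0) + 4104) = 1557/(-29*90 + 4104) = 1557/(-1*2610 + 4104) = 1557/(-2610 + 4104) = 1557/1494 = 1557*(1/1494) = 173/166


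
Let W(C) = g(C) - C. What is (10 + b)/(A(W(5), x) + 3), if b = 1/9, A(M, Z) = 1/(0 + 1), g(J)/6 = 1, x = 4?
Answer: 91/36 ≈ 2.5278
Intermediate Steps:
g(J) = 6 (g(J) = 6*1 = 6)
W(C) = 6 - C
A(M, Z) = 1 (A(M, Z) = 1/1 = 1)
b = ⅑ ≈ 0.11111
(10 + b)/(A(W(5), x) + 3) = (10 + ⅑)/(1 + 3) = (91/9)/4 = (¼)*(91/9) = 91/36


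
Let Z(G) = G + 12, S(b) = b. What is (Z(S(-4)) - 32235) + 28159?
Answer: -4068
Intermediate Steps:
Z(G) = 12 + G
(Z(S(-4)) - 32235) + 28159 = ((12 - 4) - 32235) + 28159 = (8 - 32235) + 28159 = -32227 + 28159 = -4068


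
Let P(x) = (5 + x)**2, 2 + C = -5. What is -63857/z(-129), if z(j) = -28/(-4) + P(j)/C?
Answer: 446999/15327 ≈ 29.164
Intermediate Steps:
C = -7 (C = -2 - 5 = -7)
z(j) = 7 - (5 + j)**2/7 (z(j) = -28/(-4) + (5 + j)**2/(-7) = -28*(-1/4) + (5 + j)**2*(-1/7) = 7 - (5 + j)**2/7)
-63857/z(-129) = -63857/(7 - (5 - 129)**2/7) = -63857/(7 - 1/7*(-124)**2) = -63857/(7 - 1/7*15376) = -63857/(7 - 15376/7) = -63857/(-15327/7) = -63857*(-7/15327) = 446999/15327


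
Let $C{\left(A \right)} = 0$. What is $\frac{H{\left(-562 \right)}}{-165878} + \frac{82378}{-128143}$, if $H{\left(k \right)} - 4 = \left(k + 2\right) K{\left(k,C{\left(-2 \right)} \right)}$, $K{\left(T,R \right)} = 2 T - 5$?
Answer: $- \frac{47341170388}{10628052277} \approx -4.4544$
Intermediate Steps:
$K{\left(T,R \right)} = -5 + 2 T$
$H{\left(k \right)} = 4 + \left(-5 + 2 k\right) \left(2 + k\right)$ ($H{\left(k \right)} = 4 + \left(k + 2\right) \left(-5 + 2 k\right) = 4 + \left(2 + k\right) \left(-5 + 2 k\right) = 4 + \left(-5 + 2 k\right) \left(2 + k\right)$)
$\frac{H{\left(-562 \right)}}{-165878} + \frac{82378}{-128143} = \frac{-6 - -562 + 2 \left(-562\right)^{2}}{-165878} + \frac{82378}{-128143} = \left(-6 + 562 + 2 \cdot 315844\right) \left(- \frac{1}{165878}\right) + 82378 \left(- \frac{1}{128143}\right) = \left(-6 + 562 + 631688\right) \left(- \frac{1}{165878}\right) - \frac{82378}{128143} = 632244 \left(- \frac{1}{165878}\right) - \frac{82378}{128143} = - \frac{316122}{82939} - \frac{82378}{128143} = - \frac{47341170388}{10628052277}$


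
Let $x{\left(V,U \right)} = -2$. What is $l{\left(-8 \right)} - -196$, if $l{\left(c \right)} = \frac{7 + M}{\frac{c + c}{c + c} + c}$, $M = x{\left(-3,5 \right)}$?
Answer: $\frac{1367}{7} \approx 195.29$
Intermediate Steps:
$M = -2$
$l{\left(c \right)} = \frac{5}{1 + c}$ ($l{\left(c \right)} = \frac{7 - 2}{\frac{c + c}{c + c} + c} = \frac{5}{\frac{2 c}{2 c} + c} = \frac{5}{2 c \frac{1}{2 c} + c} = \frac{5}{1 + c}$)
$l{\left(-8 \right)} - -196 = \frac{5}{1 - 8} - -196 = \frac{5}{-7} + 196 = 5 \left(- \frac{1}{7}\right) + 196 = - \frac{5}{7} + 196 = \frac{1367}{7}$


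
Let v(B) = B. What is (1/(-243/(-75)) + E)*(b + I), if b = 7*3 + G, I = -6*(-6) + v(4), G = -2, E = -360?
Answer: -1718965/81 ≈ -21222.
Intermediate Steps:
I = 40 (I = -6*(-6) + 4 = 36 + 4 = 40)
b = 19 (b = 7*3 - 2 = 21 - 2 = 19)
(1/(-243/(-75)) + E)*(b + I) = (1/(-243/(-75)) - 360)*(19 + 40) = (1/(-243*(-1/75)) - 360)*59 = (1/(81/25) - 360)*59 = (25/81 - 360)*59 = -29135/81*59 = -1718965/81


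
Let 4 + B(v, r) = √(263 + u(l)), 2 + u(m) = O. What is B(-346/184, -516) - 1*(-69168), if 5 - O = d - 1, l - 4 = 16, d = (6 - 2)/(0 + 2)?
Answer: 69164 + √265 ≈ 69180.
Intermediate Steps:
d = 2 (d = 4/2 = 4*(½) = 2)
l = 20 (l = 4 + 16 = 20)
O = 4 (O = 5 - (2 - 1) = 5 - 1*1 = 5 - 1 = 4)
u(m) = 2 (u(m) = -2 + 4 = 2)
B(v, r) = -4 + √265 (B(v, r) = -4 + √(263 + 2) = -4 + √265)
B(-346/184, -516) - 1*(-69168) = (-4 + √265) - 1*(-69168) = (-4 + √265) + 69168 = 69164 + √265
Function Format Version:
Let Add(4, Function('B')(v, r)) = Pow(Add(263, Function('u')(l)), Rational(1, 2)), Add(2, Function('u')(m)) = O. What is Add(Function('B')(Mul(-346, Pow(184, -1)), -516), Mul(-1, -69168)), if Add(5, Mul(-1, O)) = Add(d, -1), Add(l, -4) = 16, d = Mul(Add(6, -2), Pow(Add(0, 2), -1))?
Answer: Add(69164, Pow(265, Rational(1, 2))) ≈ 69180.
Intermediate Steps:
d = 2 (d = Mul(4, Pow(2, -1)) = Mul(4, Rational(1, 2)) = 2)
l = 20 (l = Add(4, 16) = 20)
O = 4 (O = Add(5, Mul(-1, Add(2, -1))) = Add(5, Mul(-1, 1)) = Add(5, -1) = 4)
Function('u')(m) = 2 (Function('u')(m) = Add(-2, 4) = 2)
Function('B')(v, r) = Add(-4, Pow(265, Rational(1, 2))) (Function('B')(v, r) = Add(-4, Pow(Add(263, 2), Rational(1, 2))) = Add(-4, Pow(265, Rational(1, 2))))
Add(Function('B')(Mul(-346, Pow(184, -1)), -516), Mul(-1, -69168)) = Add(Add(-4, Pow(265, Rational(1, 2))), Mul(-1, -69168)) = Add(Add(-4, Pow(265, Rational(1, 2))), 69168) = Add(69164, Pow(265, Rational(1, 2)))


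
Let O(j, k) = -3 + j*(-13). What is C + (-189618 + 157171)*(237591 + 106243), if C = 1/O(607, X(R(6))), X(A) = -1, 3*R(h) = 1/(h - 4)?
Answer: -88068477913413/7894 ≈ -1.1156e+10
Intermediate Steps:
R(h) = 1/(3*(-4 + h)) (R(h) = 1/(3*(h - 4)) = 1/(3*(-4 + h)))
O(j, k) = -3 - 13*j
C = -1/7894 (C = 1/(-3 - 13*607) = 1/(-3 - 7891) = 1/(-7894) = -1/7894 ≈ -0.00012668)
C + (-189618 + 157171)*(237591 + 106243) = -1/7894 + (-189618 + 157171)*(237591 + 106243) = -1/7894 - 32447*343834 = -1/7894 - 11156381798 = -88068477913413/7894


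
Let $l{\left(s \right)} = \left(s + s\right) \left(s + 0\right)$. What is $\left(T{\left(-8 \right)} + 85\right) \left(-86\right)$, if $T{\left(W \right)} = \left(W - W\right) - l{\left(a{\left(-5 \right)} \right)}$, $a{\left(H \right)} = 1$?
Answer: $-7138$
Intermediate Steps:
$l{\left(s \right)} = 2 s^{2}$ ($l{\left(s \right)} = 2 s s = 2 s^{2}$)
$T{\left(W \right)} = -2$ ($T{\left(W \right)} = \left(W - W\right) - 2 \cdot 1^{2} = 0 - 2 \cdot 1 = 0 - 2 = -2$)
$\left(T{\left(-8 \right)} + 85\right) \left(-86\right) = \left(-2 + 85\right) \left(-86\right) = 83 \left(-86\right) = -7138$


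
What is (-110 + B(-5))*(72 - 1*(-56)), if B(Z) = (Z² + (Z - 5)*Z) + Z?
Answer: -5120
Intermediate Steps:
B(Z) = Z + Z² + Z*(-5 + Z) (B(Z) = (Z² + (-5 + Z)*Z) + Z = (Z² + Z*(-5 + Z)) + Z = Z + Z² + Z*(-5 + Z))
(-110 + B(-5))*(72 - 1*(-56)) = (-110 + 2*(-5)*(-2 - 5))*(72 - 1*(-56)) = (-110 + 2*(-5)*(-7))*(72 + 56) = (-110 + 70)*128 = -40*128 = -5120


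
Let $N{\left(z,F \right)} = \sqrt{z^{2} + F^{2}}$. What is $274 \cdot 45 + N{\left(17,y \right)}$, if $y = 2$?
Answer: $12330 + \sqrt{293} \approx 12347.0$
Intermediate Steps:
$N{\left(z,F \right)} = \sqrt{F^{2} + z^{2}}$
$274 \cdot 45 + N{\left(17,y \right)} = 274 \cdot 45 + \sqrt{2^{2} + 17^{2}} = 12330 + \sqrt{4 + 289} = 12330 + \sqrt{293}$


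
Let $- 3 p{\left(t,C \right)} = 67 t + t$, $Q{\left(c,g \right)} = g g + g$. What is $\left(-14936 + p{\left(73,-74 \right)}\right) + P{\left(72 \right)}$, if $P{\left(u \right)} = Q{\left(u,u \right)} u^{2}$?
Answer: $\frac{81691540}{3} \approx 2.7231 \cdot 10^{7}$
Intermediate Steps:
$Q{\left(c,g \right)} = g + g^{2}$ ($Q{\left(c,g \right)} = g^{2} + g = g + g^{2}$)
$p{\left(t,C \right)} = - \frac{68 t}{3}$ ($p{\left(t,C \right)} = - \frac{67 t + t}{3} = - \frac{68 t}{3}$)
$P{\left(u \right)} = u^{3} \left(1 + u\right)$ ($P{\left(u \right)} = u \left(1 + u\right) u^{2} = u^{3} \left(1 + u\right)$)
$\left(-14936 + p{\left(73,-74 \right)}\right) + P{\left(72 \right)} = \left(-14936 - \frac{4964}{3}\right) + 72^{3} \left(1 + 72\right) = \left(-14936 - \frac{4964}{3}\right) + 373248 \cdot 73 = - \frac{49772}{3} + 27247104 = \frac{81691540}{3}$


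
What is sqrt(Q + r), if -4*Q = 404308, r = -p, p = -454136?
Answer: sqrt(353059) ≈ 594.19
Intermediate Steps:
r = 454136 (r = -1*(-454136) = 454136)
Q = -101077 (Q = -1/4*404308 = -101077)
sqrt(Q + r) = sqrt(-101077 + 454136) = sqrt(353059)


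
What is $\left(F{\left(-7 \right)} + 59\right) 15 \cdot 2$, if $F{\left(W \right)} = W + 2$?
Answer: $1620$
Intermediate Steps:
$F{\left(W \right)} = 2 + W$
$\left(F{\left(-7 \right)} + 59\right) 15 \cdot 2 = \left(\left(2 - 7\right) + 59\right) 15 \cdot 2 = \left(-5 + 59\right) 30 = 54 \cdot 30 = 1620$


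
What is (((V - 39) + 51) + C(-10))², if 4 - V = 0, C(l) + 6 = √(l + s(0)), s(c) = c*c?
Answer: (10 + I*√10)² ≈ 90.0 + 63.246*I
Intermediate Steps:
s(c) = c²
C(l) = -6 + √l (C(l) = -6 + √(l + 0²) = -6 + √(l + 0) = -6 + √l)
V = 4 (V = 4 - 1*0 = 4 + 0 = 4)
(((V - 39) + 51) + C(-10))² = (((4 - 39) + 51) + (-6 + √(-10)))² = ((-35 + 51) + (-6 + I*√10))² = (16 + (-6 + I*√10))² = (10 + I*√10)²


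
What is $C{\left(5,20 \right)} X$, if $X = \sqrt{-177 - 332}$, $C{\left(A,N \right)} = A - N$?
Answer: $- 15 i \sqrt{509} \approx - 338.42 i$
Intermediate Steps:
$X = i \sqrt{509}$ ($X = \sqrt{-509} = i \sqrt{509} \approx 22.561 i$)
$C{\left(5,20 \right)} X = \left(5 - 20\right) i \sqrt{509} = - 15 i \sqrt{509}$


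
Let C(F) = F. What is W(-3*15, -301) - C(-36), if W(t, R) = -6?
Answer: 30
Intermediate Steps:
W(-3*15, -301) - C(-36) = -6 - 1*(-36) = -6 + 36 = 30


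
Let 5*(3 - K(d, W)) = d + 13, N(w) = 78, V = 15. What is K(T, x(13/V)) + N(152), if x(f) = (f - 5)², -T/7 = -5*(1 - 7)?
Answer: 602/5 ≈ 120.40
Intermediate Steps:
T = -210 (T = -(-35)*(1 - 7) = -(-35)*(-6) = -7*30 = -210)
x(f) = (-5 + f)²
K(d, W) = ⅖ - d/5 (K(d, W) = 3 - (d + 13)/5 = 3 - (13 + d)/5 = 3 + (-13/5 - d/5) = ⅖ - d/5)
K(T, x(13/V)) + N(152) = (⅖ - ⅕*(-210)) + 78 = (⅖ + 42) + 78 = 212/5 + 78 = 602/5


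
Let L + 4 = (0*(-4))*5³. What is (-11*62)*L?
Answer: 2728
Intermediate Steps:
L = -4 (L = -4 + (0*(-4))*5³ = -4 + 0*125 = -4 + 0 = -4)
(-11*62)*L = -11*62*(-4) = -682*(-4) = 2728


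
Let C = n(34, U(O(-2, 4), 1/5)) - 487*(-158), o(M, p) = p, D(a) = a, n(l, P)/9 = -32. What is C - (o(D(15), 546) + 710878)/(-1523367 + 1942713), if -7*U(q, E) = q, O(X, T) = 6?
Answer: 16072757122/209673 ≈ 76656.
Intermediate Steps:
U(q, E) = -q/7
n(l, P) = -288 (n(l, P) = 9*(-32) = -288)
C = 76658 (C = -288 - 487*(-158) = -288 + 76946 = 76658)
C - (o(D(15), 546) + 710878)/(-1523367 + 1942713) = 76658 - (546 + 710878)/(-1523367 + 1942713) = 76658 - 711424/419346 = 76658 - 1*355712/209673 = 76658 - 355712/209673 = 16072757122/209673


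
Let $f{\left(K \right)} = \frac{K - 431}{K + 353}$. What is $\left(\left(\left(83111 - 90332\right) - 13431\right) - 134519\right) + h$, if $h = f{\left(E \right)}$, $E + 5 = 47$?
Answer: $- \frac{61292934}{395} \approx -1.5517 \cdot 10^{5}$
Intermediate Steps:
$E = 42$ ($E = -5 + 47 = 42$)
$f{\left(K \right)} = \frac{-431 + K}{353 + K}$
$h = - \frac{389}{395}$ ($h = \frac{-431 + 42}{353 + 42} = \frac{1}{395} \left(-389\right) = - \frac{389}{395} \approx -0.98481$)
$\left(\left(\left(83111 - 90332\right) - 13431\right) - 134519\right) + h = \left(\left(\left(83111 - 90332\right) - 13431\right) - 134519\right) - \frac{389}{395} = \left(\left(-7221 - 13431\right) - 134519\right) - \frac{389}{395} = \left(-20652 - 134519\right) - \frac{389}{395} = -155171 - \frac{389}{395} = - \frac{61292934}{395}$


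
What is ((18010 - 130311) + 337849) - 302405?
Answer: -76857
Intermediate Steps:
((18010 - 130311) + 337849) - 302405 = (-112301 + 337849) - 302405 = 225548 - 302405 = -76857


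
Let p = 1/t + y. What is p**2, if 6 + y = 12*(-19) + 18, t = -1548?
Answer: 111802628161/2396304 ≈ 46656.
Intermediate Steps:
y = -216 (y = -6 + (12*(-19) + 18) = -6 + (-228 + 18) = -6 - 210 = -216)
p = -334369/1548 (p = 1/(-1548) - 216 = -1/1548 - 216 = -334369/1548 ≈ -216.00)
p**2 = (-334369/1548)**2 = 111802628161/2396304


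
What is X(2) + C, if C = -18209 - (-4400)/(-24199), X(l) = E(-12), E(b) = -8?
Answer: -440837583/24199 ≈ -18217.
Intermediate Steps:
X(l) = -8
C = -440643991/24199 (C = -18209 - (-4400)*(-1)/24199 = -18209 - 1*4400/24199 = -18209 - 4400/24199 = -440643991/24199 ≈ -18209.)
X(2) + C = -8 - 440643991/24199 = -440837583/24199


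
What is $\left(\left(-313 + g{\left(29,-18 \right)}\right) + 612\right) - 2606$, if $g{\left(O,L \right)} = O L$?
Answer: $-2829$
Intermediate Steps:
$g{\left(O,L \right)} = L O$
$\left(\left(-313 + g{\left(29,-18 \right)}\right) + 612\right) - 2606 = \left(\left(-313 - 522\right) + 612\right) - 2606 = \left(-835 + 612\right) - 2606 = -223 - 2606 = -2829$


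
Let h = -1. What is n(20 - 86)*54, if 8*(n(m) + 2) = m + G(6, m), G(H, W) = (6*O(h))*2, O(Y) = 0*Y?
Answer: -1107/2 ≈ -553.50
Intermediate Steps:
O(Y) = 0
G(H, W) = 0 (G(H, W) = (6*0)*2 = 0*2 = 0)
n(m) = -2 + m/8 (n(m) = -2 + (m + 0)/8 = -2 + m/8)
n(20 - 86)*54 = (-2 + (20 - 86)/8)*54 = (-2 + (⅛)*(-66))*54 = (-2 - 33/4)*54 = -41/4*54 = -1107/2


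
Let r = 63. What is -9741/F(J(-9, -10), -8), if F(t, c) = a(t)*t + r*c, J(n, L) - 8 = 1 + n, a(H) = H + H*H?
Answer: 3247/168 ≈ 19.327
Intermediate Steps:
a(H) = H + H**2
J(n, L) = 9 + n (J(n, L) = 8 + (1 + n) = 9 + n)
F(t, c) = 63*c + t**2*(1 + t) (F(t, c) = (t*(1 + t))*t + 63*c = t**2*(1 + t) + 63*c = 63*c + t**2*(1 + t))
-9741/F(J(-9, -10), -8) = -9741/(63*(-8) + (9 - 9)**2*(1 + (9 - 9))) = -9741/(-504 + 0**2*(1 + 0)) = -9741/(-504 + 0*1) = -9741/(-504 + 0) = -9741/(-504) = -9741*(-1/504) = 3247/168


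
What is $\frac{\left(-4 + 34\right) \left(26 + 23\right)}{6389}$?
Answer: $\frac{1470}{6389} \approx 0.23008$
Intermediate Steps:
$\frac{\left(-4 + 34\right) \left(26 + 23\right)}{6389} = 30 \cdot 49 \cdot \frac{1}{6389} = 1470 \cdot \frac{1}{6389} = \frac{1470}{6389}$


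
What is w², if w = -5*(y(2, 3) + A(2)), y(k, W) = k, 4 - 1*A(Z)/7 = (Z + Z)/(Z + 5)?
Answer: 16900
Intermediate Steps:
A(Z) = 28 - 14*Z/(5 + Z) (A(Z) = 28 - 7*(Z + Z)/(Z + 5) = 28 - 7*2*Z/(5 + Z) = 28 - 14*Z/(5 + Z))
w = -130 (w = -5*(2 + 14*(10 + 2)/(5 + 2)) = -5*(2 + 14*12/7) = -5*(2 + 14*(⅐)*12) = -5*(2 + 24) = -5*26 = -130)
w² = (-130)² = 16900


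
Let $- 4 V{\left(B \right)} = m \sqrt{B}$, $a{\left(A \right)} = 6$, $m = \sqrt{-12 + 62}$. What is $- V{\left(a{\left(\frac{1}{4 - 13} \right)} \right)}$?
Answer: $\frac{5 \sqrt{3}}{2} \approx 4.3301$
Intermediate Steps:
$m = 5 \sqrt{2}$ ($m = \sqrt{50} = 5 \sqrt{2} \approx 7.0711$)
$V{\left(B \right)} = - \frac{5 \sqrt{2} \sqrt{B}}{4}$
$- V{\left(a{\left(\frac{1}{4 - 13} \right)} \right)} = - \frac{\left(-5\right) \sqrt{2} \sqrt{6}}{4} = - \frac{\left(-5\right) \sqrt{3}}{2} = \frac{5 \sqrt{3}}{2}$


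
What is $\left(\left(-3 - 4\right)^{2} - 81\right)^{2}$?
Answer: $1024$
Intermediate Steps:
$\left(\left(-3 - 4\right)^{2} - 81\right)^{2} = \left(\left(-7\right)^{2} - 81\right)^{2} = \left(49 - 81\right)^{2} = \left(-32\right)^{2} = 1024$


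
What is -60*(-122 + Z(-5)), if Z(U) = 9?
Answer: 6780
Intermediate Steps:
-60*(-122 + Z(-5)) = -60*(-122 + 9) = -60*(-113) = 6780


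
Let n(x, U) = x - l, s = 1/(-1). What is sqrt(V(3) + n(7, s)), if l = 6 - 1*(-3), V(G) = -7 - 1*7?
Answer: 4*I ≈ 4.0*I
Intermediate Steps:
V(G) = -14 (V(G) = -7 - 7 = -14)
l = 9 (l = 6 + 3 = 9)
s = -1
n(x, U) = -9 + x (n(x, U) = x - 1*9 = x - 9 = -9 + x)
sqrt(V(3) + n(7, s)) = sqrt(-14 + (-9 + 7)) = sqrt(-14 - 2) = sqrt(-16) = 4*I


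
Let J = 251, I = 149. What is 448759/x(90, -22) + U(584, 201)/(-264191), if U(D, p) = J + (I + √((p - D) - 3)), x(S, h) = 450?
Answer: 118557908969/118885950 - I*√386/264191 ≈ 997.24 - 7.4366e-5*I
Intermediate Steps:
U(D, p) = 400 + √(-3 + p - D) (U(D, p) = 251 + (149 + √((p - D) - 3)) = 251 + (149 + √(-3 + p - D)) = 400 + √(-3 + p - D))
448759/x(90, -22) + U(584, 201)/(-264191) = 448759/450 + (400 + √(-3 + 201 - 1*584))/(-264191) = 448759*(1/450) + (400 + √(-3 + 201 - 584))*(-1/264191) = 448759/450 + (400 + √(-386))*(-1/264191) = 448759/450 + (400 + I*√386)*(-1/264191) = 448759/450 + (-400/264191 - I*√386/264191) = 118557908969/118885950 - I*√386/264191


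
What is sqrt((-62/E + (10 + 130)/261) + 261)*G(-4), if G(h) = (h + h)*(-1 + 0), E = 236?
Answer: 4*sqrt(27535831354)/5133 ≈ 129.31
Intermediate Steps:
G(h) = -2*h (G(h) = (2*h)*(-1) = -2*h)
sqrt((-62/E + (10 + 130)/261) + 261)*G(-4) = sqrt((-62/236 + (10 + 130)/261) + 261)*(-2*(-4)) = sqrt((-62*1/236 + 140*(1/261)) + 261)*8 = sqrt((-31/118 + 140/261) + 261)*8 = sqrt(8429/30798 + 261)*8 = sqrt(8046707/30798)*8 = (sqrt(27535831354)/10266)*8 = 4*sqrt(27535831354)/5133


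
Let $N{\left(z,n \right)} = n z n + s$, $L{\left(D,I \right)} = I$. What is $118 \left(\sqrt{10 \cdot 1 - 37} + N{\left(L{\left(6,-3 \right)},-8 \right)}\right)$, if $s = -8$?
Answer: $-23600 + 354 i \sqrt{3} \approx -23600.0 + 613.15 i$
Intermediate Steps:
$N{\left(z,n \right)} = -8 + z n^{2}$ ($N{\left(z,n \right)} = n z n - 8 = z n^{2} - 8 = -8 + z n^{2}$)
$118 \left(\sqrt{10 \cdot 1 - 37} + N{\left(L{\left(6,-3 \right)},-8 \right)}\right) = 118 \left(\sqrt{10 \cdot 1 - 37} - \left(8 + 3 \left(-8\right)^{2}\right)\right) = 118 \left(\sqrt{10 - 37} - 200\right) = 118 \left(\sqrt{-27} - 200\right) = 118 \left(3 i \sqrt{3} - 200\right) = 118 \left(-200 + 3 i \sqrt{3}\right) = -23600 + 354 i \sqrt{3}$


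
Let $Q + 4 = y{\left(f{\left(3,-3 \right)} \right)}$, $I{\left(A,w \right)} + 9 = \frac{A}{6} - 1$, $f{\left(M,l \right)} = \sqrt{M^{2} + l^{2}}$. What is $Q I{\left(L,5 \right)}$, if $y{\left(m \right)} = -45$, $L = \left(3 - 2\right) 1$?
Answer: $\frac{2891}{6} \approx 481.83$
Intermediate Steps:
$L = 1$ ($L = 1 \cdot 1 = 1$)
$I{\left(A,w \right)} = -10 + \frac{A}{6}$ ($I{\left(A,w \right)} = -9 + \left(\frac{A}{6} - 1\right) = -9 + \left(-1 + \frac{A}{6}\right) = -10 + \frac{A}{6}$)
$Q = -49$ ($Q = -4 - 45 = -49$)
$Q I{\left(L,5 \right)} = - 49 \left(-10 + \frac{1}{6} \cdot 1\right) = - 49 \left(-10 + \frac{1}{6}\right) = \left(-49\right) \left(- \frac{59}{6}\right) = \frac{2891}{6}$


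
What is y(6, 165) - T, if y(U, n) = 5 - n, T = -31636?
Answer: 31476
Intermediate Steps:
y(6, 165) - T = (5 - 1*165) - 1*(-31636) = (5 - 165) + 31636 = -160 + 31636 = 31476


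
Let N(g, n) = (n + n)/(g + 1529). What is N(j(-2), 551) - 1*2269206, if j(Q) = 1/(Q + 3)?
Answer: -1735942039/765 ≈ -2.2692e+6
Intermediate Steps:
j(Q) = 1/(3 + Q)
N(g, n) = 2*n/(1529 + g) (N(g, n) = (2*n)/(1529 + g) = 2*n/(1529 + g))
N(j(-2), 551) - 1*2269206 = 2*551/(1529 + 1/(3 - 2)) - 1*2269206 = 2*551/(1529 + 1/1) - 2269206 = 2*551/(1529 + 1) - 2269206 = 2*551/1530 - 2269206 = 2*551*(1/1530) - 2269206 = 551/765 - 2269206 = -1735942039/765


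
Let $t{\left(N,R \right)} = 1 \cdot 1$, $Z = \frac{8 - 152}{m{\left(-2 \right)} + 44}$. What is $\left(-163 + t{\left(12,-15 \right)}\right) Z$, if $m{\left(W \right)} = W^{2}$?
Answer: $486$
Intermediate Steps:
$Z = -3$ ($Z = \frac{8 - 152}{\left(-2\right)^{2} + 44} = - \frac{144}{4 + 44} = - \frac{144}{48} = \left(-144\right) \frac{1}{48} = -3$)
$t{\left(N,R \right)} = 1$
$\left(-163 + t{\left(12,-15 \right)}\right) Z = \left(-163 + 1\right) \left(-3\right) = \left(-162\right) \left(-3\right) = 486$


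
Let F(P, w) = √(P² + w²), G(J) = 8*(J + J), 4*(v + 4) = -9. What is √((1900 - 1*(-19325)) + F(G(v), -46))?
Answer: √(21225 + 2*√3029) ≈ 146.07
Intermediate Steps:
v = -25/4 (v = -4 + (¼)*(-9) = -4 - 9/4 = -25/4 ≈ -6.2500)
G(J) = 16*J (G(J) = 8*(2*J) = 16*J)
√((1900 - 1*(-19325)) + F(G(v), -46)) = √((1900 - 1*(-19325)) + √((16*(-25/4))² + (-46)²)) = √((1900 + 19325) + √((-100)² + 2116)) = √(21225 + √(10000 + 2116)) = √(21225 + √12116) = √(21225 + 2*√3029)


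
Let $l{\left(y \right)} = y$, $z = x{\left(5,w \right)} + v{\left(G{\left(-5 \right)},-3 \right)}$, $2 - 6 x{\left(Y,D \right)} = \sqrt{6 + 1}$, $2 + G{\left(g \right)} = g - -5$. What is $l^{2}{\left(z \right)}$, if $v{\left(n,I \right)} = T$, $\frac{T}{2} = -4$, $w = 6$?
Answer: $\frac{\left(46 + \sqrt{7}\right)^{2}}{36} \approx 65.734$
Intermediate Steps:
$T = -8$ ($T = 2 \left(-4\right) = -8$)
$G{\left(g \right)} = 3 + g$ ($G{\left(g \right)} = -2 + \left(g - -5\right) = -2 + \left(g + 5\right) = -2 + \left(5 + g\right) = 3 + g$)
$v{\left(n,I \right)} = -8$
$x{\left(Y,D \right)} = \frac{1}{3} - \frac{\sqrt{7}}{6}$ ($x{\left(Y,D \right)} = \frac{1}{3} - \frac{\sqrt{6 + 1}}{6} = \frac{1}{3} - \frac{\sqrt{7}}{6}$)
$z = - \frac{23}{3} - \frac{\sqrt{7}}{6}$ ($z = \left(\frac{1}{3} - \frac{\sqrt{7}}{6}\right) - 8 = - \frac{23}{3} - \frac{\sqrt{7}}{6} \approx -8.1076$)
$l^{2}{\left(z \right)} = \left(- \frac{23}{3} - \frac{\sqrt{7}}{6}\right)^{2}$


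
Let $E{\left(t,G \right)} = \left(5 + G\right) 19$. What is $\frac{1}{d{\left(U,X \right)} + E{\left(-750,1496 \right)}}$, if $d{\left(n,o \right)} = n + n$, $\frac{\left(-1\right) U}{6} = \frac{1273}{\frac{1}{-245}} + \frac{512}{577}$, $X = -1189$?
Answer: $\frac{577}{2175941059} \approx 2.6517 \cdot 10^{-7}$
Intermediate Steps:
$E{\left(t,G \right)} = 95 + 19 G$
$U = \frac{1079742798}{577}$ ($U = - 6 \left(\frac{1273}{\frac{1}{-245}} + \frac{512}{577}\right) = - 6 \left(\frac{1273}{- \frac{1}{245}} + 512 \cdot \frac{1}{577}\right) = - 6 \left(1273 \left(-245\right) + \frac{512}{577}\right) = - 6 \left(-311885 + \frac{512}{577}\right) = \left(-6\right) \left(- \frac{179957133}{577}\right) = \frac{1079742798}{577} \approx 1.8713 \cdot 10^{6}$)
$d{\left(n,o \right)} = 2 n$
$\frac{1}{d{\left(U,X \right)} + E{\left(-750,1496 \right)}} = \frac{1}{2 \cdot \frac{1079742798}{577} + \left(95 + 19 \cdot 1496\right)} = \frac{1}{\frac{2159485596}{577} + \left(95 + 28424\right)} = \frac{1}{\frac{2159485596}{577} + 28519} = \frac{1}{\frac{2175941059}{577}} = \frac{577}{2175941059}$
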